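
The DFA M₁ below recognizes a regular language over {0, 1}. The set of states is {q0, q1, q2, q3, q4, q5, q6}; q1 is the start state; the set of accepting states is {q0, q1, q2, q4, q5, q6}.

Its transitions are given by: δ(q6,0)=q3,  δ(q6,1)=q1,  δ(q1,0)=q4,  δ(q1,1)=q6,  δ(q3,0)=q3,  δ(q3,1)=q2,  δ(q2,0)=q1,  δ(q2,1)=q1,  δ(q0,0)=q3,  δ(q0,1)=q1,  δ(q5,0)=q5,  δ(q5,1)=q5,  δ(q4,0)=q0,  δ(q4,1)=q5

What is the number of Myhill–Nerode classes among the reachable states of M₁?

6

Initial partition by acceptance: {q0,q1,q2,q4,q5,q6} | {q3}.
Refine {q0,q1,q2,q4,q5,q6} on symbol 0: members go to different blocks, giving {q1,q2,q4,q5} and {q0,q6}.
Split {q1,q2,q4,q5} by δ(·,0) → {q1,q2,q5} and {q4}.
Split {q1,q2,q5} by δ(·,0) → {q2,q5} and {q1}.
On input 0, block {q2,q5} splits into {q2} and {q5}.
Stable partition: {q2} | {q3} | {q0,q6} | {q4} | {q1} | {q5} — 6 equivalence classes.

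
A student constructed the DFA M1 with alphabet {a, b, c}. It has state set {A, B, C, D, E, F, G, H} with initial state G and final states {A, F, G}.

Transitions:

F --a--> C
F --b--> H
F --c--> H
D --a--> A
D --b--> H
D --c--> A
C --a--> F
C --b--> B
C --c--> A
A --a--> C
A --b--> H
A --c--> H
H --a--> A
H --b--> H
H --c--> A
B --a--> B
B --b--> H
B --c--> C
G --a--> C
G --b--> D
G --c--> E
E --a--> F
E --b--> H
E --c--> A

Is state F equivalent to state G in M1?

P0 = {A,F,G} | {B,C,D,E,H}.
Refine {B,C,D,E,H} on symbol a: members go to different blocks, giving {C,D,E,H} and {B}.
On input b, block {C,D,E,H} splits into {D,E,H} and {C}.
No further refinement is possible. Final partition (4 blocks): {A,F,G} | {D,E,H} | {B} | {C}.
F and G lie in the same block of the stable partition, so they are equivalent — no string distinguishes them.

Yes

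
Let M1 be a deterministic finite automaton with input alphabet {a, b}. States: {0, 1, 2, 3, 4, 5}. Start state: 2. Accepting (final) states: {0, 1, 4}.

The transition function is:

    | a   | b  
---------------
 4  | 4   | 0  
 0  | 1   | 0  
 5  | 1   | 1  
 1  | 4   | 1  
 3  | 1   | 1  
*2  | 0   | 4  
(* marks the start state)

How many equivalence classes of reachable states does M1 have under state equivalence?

2

Reachable states from the start: {0,1,2,4}. Unreachable: {3,5} — drop them.
Start with accepting vs non-accepting: {0,1,4} | {2}.
The partition is now stable with 2 blocks: {0,1,4} | {2}.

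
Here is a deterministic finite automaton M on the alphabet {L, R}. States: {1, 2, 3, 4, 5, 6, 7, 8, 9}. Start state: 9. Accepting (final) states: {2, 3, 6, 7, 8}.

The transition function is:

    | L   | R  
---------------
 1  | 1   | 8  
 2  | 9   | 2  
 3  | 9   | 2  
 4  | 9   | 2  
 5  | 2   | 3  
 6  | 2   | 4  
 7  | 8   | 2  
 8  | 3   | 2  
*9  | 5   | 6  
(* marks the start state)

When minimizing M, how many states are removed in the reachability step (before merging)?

3

Starting at 9 and following transitions, the reachable set is {2, 3, 4, 5, 6, 9}. That leaves 1, 7, 8 unreachable — 3 in total.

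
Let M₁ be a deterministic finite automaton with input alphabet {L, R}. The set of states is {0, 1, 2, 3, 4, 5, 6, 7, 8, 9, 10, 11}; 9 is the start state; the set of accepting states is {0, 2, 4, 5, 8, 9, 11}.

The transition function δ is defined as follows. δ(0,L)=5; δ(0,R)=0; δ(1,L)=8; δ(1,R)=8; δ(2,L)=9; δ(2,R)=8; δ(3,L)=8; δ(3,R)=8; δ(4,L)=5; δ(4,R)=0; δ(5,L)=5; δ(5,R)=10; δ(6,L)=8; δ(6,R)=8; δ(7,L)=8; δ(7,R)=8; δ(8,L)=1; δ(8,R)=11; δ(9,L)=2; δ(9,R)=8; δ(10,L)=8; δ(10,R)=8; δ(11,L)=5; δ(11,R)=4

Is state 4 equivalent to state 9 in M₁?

Reachable states from the start: {0,1,2,4,5,8,9,10,11}. Unreachable: {3,6,7} — drop them.
Initial partition by acceptance: {0,2,4,5,8,9,11} | {1,10}.
Split {0,2,4,5,8,9,11} by δ(·,L) → {0,2,4,5,9,11} and {8}.
Split {0,2,4,5,9,11} by δ(·,R) → {0,4,11} and {2,9} and {5}.
No further refinement is possible. Final partition (5 blocks): {0,4,11} | {1,10} | {8} | {2,9} | {5}.
4 and 9 end up in different blocks, so they are distinguishable. For instance, the string 'LR' is accepted from only 9.

No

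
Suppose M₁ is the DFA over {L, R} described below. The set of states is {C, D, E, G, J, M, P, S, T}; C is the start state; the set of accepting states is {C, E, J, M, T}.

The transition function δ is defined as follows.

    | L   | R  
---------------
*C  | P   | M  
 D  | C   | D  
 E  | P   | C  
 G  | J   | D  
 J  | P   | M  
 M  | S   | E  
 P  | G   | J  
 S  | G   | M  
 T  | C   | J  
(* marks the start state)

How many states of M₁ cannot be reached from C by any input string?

1

Starting at C and following transitions, the reachable set is {C, D, E, G, J, M, P, S}. That leaves T unreachable — 1 in total.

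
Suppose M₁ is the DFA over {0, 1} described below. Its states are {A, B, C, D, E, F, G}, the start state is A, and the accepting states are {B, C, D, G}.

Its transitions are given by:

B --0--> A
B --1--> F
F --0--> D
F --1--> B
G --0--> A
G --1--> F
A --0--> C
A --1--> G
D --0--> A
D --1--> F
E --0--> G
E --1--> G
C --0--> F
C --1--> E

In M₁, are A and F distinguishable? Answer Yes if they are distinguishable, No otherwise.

No

Every state is reachable, so we keep all 7.
Start with accepting vs non-accepting: {B,C,D,G} | {A,E,F}.
The partition is now stable with 2 blocks: {B,C,D,G} | {A,E,F}.
A and F lie in the same block of the stable partition, so they are equivalent — no string distinguishes them.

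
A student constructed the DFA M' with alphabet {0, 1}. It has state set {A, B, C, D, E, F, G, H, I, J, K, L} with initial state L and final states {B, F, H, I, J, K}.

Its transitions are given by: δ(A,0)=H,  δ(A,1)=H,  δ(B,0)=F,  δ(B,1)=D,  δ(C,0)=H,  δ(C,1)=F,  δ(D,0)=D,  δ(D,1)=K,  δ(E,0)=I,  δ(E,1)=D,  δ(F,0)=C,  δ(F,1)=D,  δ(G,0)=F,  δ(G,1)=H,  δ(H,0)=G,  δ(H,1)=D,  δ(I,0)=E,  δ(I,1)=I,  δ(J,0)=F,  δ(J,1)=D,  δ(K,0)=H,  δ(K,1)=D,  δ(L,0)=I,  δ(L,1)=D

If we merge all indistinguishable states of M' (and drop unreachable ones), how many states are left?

Reachable states from the start: {C,D,E,F,G,H,I,K,L}. Unreachable: {A,B,J} — drop them.
P0 = {F,H,I,K} | {C,D,E,G,L}.
Refine {F,H,I,K} on symbol 0: members go to different blocks, giving {F,H,I} and {K}.
Refine {F,H,I} on symbol 1: members go to different blocks, giving {F,H} and {I}.
Split {C,D,E,G,L} by δ(·,0) → {C,G} and {E,L} and {D}.
Stable partition: {F,H} | {C,G} | {K} | {I} | {E,L} | {D} — 6 equivalence classes.

6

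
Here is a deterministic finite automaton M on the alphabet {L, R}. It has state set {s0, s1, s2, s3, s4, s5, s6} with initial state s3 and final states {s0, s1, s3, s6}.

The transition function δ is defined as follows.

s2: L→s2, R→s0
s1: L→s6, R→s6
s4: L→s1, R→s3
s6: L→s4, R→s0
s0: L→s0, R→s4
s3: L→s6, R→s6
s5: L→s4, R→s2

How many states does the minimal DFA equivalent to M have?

4

Reachable states from the start: {s0,s1,s3,s4,s6}. Unreachable: {s2,s5} — drop them.
P0 = {s0,s1,s3,s6} | {s4}.
Split {s0,s1,s3,s6} by δ(·,L) → {s0,s1,s3} and {s6}.
On input L, block {s0,s1,s3} splits into {s1,s3} and {s0}.
The partition is now stable with 4 blocks: {s1,s3} | {s4} | {s6} | {s0}.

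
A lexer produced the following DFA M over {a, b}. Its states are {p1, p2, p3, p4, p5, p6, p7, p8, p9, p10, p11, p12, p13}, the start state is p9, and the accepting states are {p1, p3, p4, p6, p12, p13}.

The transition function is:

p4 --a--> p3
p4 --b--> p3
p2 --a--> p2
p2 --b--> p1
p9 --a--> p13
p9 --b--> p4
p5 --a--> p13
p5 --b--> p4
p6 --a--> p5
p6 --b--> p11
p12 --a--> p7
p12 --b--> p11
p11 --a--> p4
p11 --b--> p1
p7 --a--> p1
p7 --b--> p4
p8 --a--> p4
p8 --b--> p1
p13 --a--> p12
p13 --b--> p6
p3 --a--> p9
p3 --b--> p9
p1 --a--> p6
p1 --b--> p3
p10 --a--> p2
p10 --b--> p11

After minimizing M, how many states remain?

States {p2,p8,p10} cannot be reached from the start state, so discard them.
Start with accepting vs non-accepting: {p1,p3,p4,p6,p12,p13} | {p5,p7,p9,p11}.
Split {p1,p3,p4,p6,p12,p13} by δ(·,a) → {p1,p4,p13} and {p3,p6,p12}.
Stable partition: {p1,p4,p13} | {p5,p7,p9,p11} | {p3,p6,p12} — 3 equivalence classes.

3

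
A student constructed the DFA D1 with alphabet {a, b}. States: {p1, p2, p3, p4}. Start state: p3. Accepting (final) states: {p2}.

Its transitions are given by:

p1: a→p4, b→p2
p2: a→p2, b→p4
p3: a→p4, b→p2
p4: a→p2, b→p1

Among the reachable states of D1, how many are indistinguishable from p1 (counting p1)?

2

Every state is reachable, so we keep all 4.
Initial partition by acceptance: {p2} | {p1,p3,p4}.
Split {p1,p3,p4} by δ(·,a) → {p1,p3} and {p4}.
No further refinement is possible. Final partition (3 blocks): {p2} | {p1,p3} | {p4}.
State p1 belongs to the block {p1,p3}, which has 2 states.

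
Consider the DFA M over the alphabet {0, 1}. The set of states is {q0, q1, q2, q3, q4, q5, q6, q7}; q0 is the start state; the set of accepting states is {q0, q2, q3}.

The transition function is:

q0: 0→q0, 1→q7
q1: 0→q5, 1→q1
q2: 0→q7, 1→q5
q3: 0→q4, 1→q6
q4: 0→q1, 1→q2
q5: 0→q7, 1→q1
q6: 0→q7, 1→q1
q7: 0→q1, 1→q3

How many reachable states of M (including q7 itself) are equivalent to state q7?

All states are reachable from the start state.
Initial partition by acceptance: {q0,q2,q3} | {q1,q4,q5,q6,q7}.
Refine {q0,q2,q3} on symbol 0: members go to different blocks, giving {q2,q3} and {q0}.
Refine {q1,q4,q5,q6,q7} on symbol 1: members go to different blocks, giving {q1,q5,q6} and {q4,q7}.
Refine {q1,q5,q6} on symbol 0: members go to different blocks, giving {q5,q6} and {q1}.
Stable partition: {q2,q3} | {q5,q6} | {q0} | {q4,q7} | {q1} — 5 equivalence classes.
State q7 belongs to the block {q4,q7}, which has 2 states.

2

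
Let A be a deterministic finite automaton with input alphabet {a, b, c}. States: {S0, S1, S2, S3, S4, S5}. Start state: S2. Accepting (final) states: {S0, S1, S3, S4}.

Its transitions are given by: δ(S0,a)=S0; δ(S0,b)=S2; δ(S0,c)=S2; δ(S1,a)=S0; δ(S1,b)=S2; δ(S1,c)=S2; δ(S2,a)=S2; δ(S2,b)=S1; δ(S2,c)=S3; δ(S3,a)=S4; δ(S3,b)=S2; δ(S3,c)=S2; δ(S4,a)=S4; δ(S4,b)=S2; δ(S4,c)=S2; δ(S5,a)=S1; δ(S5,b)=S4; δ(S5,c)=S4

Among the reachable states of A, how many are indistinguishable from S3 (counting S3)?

4

First remove the unreachable states {S5}; 5 states remain.
Initial partition by acceptance: {S0,S1,S3,S4} | {S2}.
Stable partition: {S0,S1,S3,S4} | {S2} — 2 equivalence classes.
The equivalence class containing S3 is {S0,S1,S3,S4}, of size 4.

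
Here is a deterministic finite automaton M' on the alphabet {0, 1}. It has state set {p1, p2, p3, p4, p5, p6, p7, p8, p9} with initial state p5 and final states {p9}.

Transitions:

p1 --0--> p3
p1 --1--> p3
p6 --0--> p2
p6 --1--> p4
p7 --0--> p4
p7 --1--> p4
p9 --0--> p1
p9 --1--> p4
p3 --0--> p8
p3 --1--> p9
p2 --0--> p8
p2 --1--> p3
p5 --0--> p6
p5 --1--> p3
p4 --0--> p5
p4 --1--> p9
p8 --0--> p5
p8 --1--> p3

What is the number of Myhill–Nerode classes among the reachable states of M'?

4

States {p7} cannot be reached from the start state, so discard them.
Start with accepting vs non-accepting: {p9} | {p1,p2,p3,p4,p5,p6,p8}.
Split {p1,p2,p3,p4,p5,p6,p8} by δ(·,1) → {p1,p2,p5,p6,p8} and {p3,p4}.
Split {p1,p2,p5,p6,p8} by δ(·,0) → {p2,p5,p6,p8} and {p1}.
Stable partition: {p9} | {p2,p5,p6,p8} | {p3,p4} | {p1} — 4 equivalence classes.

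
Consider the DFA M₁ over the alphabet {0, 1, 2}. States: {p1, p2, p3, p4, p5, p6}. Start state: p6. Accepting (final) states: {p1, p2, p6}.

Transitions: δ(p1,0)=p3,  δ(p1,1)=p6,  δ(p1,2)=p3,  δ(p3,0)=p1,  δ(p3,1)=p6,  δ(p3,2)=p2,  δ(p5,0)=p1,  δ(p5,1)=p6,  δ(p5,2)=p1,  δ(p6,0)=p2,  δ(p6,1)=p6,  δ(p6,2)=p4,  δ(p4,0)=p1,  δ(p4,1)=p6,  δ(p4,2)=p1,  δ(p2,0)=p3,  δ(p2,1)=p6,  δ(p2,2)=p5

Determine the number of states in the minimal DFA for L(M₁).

All states are reachable from the start state.
Start with accepting vs non-accepting: {p1,p2,p6} | {p3,p4,p5}.
On input 0, block {p1,p2,p6} splits into {p1,p2} and {p6}.
The partition is now stable with 3 blocks: {p1,p2} | {p3,p4,p5} | {p6}.

3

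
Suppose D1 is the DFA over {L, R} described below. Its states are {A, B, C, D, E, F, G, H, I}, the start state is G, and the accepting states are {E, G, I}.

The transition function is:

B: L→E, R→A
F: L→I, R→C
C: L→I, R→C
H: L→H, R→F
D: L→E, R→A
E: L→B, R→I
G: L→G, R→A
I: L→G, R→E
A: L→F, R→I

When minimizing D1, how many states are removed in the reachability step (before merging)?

No path from G leads to D, H; the other 7 states are all reachable.

2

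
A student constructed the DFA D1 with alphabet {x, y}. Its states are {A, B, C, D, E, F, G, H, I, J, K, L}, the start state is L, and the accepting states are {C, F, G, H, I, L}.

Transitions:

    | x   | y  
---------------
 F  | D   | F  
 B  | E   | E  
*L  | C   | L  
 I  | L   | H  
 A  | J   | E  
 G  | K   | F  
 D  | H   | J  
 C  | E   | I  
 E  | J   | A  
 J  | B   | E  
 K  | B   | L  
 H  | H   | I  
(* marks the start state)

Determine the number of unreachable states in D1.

4

No path from L leads to D, F, G, K; the other 8 states are all reachable.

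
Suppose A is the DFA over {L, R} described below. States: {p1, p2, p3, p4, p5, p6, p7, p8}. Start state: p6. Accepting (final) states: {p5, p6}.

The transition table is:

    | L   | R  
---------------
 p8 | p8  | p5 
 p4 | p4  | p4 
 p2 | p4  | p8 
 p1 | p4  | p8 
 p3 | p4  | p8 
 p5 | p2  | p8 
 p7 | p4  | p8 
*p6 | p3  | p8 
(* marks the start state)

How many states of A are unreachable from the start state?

BFS from p6 reaches {p2, p3, p4, p5, p6, p8}; the 2 state(s) p1, p7 are never visited.

2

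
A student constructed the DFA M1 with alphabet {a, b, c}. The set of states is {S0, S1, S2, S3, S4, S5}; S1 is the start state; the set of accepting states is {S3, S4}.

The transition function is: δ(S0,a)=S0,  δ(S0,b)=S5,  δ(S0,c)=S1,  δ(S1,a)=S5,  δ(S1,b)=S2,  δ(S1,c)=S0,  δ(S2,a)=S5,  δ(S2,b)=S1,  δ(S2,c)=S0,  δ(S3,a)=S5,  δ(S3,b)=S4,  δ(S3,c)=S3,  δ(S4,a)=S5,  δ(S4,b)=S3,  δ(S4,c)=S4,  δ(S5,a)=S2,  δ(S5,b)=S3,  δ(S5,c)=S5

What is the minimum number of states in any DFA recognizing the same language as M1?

4

All states are reachable from the start state.
P0 = {S3,S4} | {S0,S1,S2,S5}.
Split {S0,S1,S2,S5} by δ(·,b) → {S0,S1,S2} and {S5}.
Refine {S0,S1,S2} on symbol a: members go to different blocks, giving {S1,S2} and {S0}.
No further refinement is possible. Final partition (4 blocks): {S3,S4} | {S1,S2} | {S5} | {S0}.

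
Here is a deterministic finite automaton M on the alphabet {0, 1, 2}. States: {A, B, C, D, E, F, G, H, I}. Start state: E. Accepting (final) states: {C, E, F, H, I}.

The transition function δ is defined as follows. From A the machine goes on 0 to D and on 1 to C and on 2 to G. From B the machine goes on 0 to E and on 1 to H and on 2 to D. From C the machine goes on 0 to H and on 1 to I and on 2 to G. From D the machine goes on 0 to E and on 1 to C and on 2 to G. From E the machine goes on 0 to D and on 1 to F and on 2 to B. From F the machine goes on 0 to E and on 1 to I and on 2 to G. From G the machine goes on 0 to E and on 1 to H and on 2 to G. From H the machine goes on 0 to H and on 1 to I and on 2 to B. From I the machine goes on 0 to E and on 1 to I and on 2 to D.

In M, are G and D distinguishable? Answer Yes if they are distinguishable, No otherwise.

Reachable states from the start: {B,C,D,E,F,G,H,I}. Unreachable: {A} — drop them.
P0 = {C,E,F,H,I} | {B,D,G}.
On input 0, block {C,E,F,H,I} splits into {C,F,H,I} and {E}.
Split {C,F,H,I} by δ(·,0) → {C,H} and {F,I}.
No further refinement is possible. Final partition (4 blocks): {C,H} | {B,D,G} | {E} | {F,I}.
G and D lie in the same block of the stable partition, so they are equivalent — no string distinguishes them.

No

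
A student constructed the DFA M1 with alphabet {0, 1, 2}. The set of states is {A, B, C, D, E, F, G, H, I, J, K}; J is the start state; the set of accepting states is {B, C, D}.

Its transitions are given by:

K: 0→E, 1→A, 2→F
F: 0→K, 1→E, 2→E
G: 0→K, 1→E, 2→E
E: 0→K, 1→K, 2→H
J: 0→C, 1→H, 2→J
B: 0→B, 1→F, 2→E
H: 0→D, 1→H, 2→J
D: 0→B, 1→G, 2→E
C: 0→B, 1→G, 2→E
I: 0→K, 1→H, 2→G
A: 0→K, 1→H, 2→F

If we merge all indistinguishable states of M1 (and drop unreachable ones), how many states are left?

6

First remove the unreachable states {I}; 10 states remain.
P0 = {B,C,D} | {A,E,F,G,H,J,K}.
Split {A,E,F,G,H,J,K} by δ(·,0) → {A,E,F,G,K} and {H,J}.
Split {A,E,F,G,K} by δ(·,1) → {E,F,G,K} and {A}.
Split {E,F,G,K} by δ(·,1) → {E,F,G} and {K}.
Refine {E,F,G} on symbol 1: members go to different blocks, giving {F,G} and {E}.
No further refinement is possible. Final partition (6 blocks): {B,C,D} | {F,G} | {H,J} | {A} | {K} | {E}.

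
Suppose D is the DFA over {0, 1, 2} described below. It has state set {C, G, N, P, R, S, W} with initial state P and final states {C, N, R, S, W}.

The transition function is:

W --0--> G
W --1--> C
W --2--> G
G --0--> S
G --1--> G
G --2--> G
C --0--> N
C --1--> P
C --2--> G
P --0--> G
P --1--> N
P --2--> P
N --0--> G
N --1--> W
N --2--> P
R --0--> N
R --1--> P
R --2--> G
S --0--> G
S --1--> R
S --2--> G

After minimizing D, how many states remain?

5

All states are reachable from the start state.
P0 = {C,N,R,S,W} | {G,P}.
Split {C,N,R,S,W} by δ(·,0) → {N,S,W} and {C,R}.
Split {N,S,W} by δ(·,1) → {S,W} and {N}.
On input 0, block {G,P} splits into {G} and {P}.
No further refinement is possible. Final partition (5 blocks): {S,W} | {G} | {C,R} | {N} | {P}.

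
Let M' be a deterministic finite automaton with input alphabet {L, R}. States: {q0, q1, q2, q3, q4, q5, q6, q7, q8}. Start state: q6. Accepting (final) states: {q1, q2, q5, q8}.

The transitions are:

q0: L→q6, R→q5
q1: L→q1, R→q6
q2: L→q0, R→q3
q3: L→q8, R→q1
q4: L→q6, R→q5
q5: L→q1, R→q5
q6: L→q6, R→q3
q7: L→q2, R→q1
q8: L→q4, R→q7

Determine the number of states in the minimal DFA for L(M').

6

Start with accepting vs non-accepting: {q1,q2,q5,q8} | {q0,q3,q4,q6,q7}.
Refine {q1,q2,q5,q8} on symbol L: members go to different blocks, giving {q1,q5} and {q2,q8}.
Refine {q1,q5} on symbol R: members go to different blocks, giving {q1} and {q5}.
Split {q0,q3,q4,q6,q7} by δ(·,L) → {q0,q4,q6} and {q3,q7}.
On input R, block {q0,q4,q6} splits into {q0,q4} and {q6}.
No further refinement is possible. Final partition (6 blocks): {q1} | {q0,q4} | {q2,q8} | {q5} | {q3,q7} | {q6}.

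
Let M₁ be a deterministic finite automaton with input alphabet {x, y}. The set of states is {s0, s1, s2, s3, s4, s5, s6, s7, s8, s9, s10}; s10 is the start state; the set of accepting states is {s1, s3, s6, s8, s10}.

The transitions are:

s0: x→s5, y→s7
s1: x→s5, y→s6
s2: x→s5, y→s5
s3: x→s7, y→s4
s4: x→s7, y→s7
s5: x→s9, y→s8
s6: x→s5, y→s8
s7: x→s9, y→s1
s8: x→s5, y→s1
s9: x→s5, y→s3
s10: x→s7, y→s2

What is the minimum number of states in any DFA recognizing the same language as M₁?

States {s0} cannot be reached from the start state, so discard them.
Start with accepting vs non-accepting: {s1,s3,s6,s8,s10} | {s2,s4,s5,s7,s9}.
Refine {s1,s3,s6,s8,s10} on symbol y: members go to different blocks, giving {s1,s6,s8} and {s3,s10}.
Split {s2,s4,s5,s7,s9} by δ(·,y) → {s2,s4} and {s5,s7} and {s9}.
The partition is now stable with 5 blocks: {s1,s6,s8} | {s2,s4} | {s3,s10} | {s5,s7} | {s9}.

5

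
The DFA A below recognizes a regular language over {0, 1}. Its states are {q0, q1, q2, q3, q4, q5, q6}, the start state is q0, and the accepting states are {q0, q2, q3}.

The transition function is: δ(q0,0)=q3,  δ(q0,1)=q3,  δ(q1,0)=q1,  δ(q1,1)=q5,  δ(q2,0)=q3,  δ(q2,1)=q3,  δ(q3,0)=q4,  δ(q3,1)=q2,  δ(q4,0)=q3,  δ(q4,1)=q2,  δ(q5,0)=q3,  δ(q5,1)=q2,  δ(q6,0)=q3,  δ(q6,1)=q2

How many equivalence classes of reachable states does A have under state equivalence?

States {q1,q5,q6} cannot be reached from the start state, so discard them.
P0 = {q0,q2,q3} | {q4}.
Split {q0,q2,q3} by δ(·,0) → {q0,q2} and {q3}.
The partition is now stable with 3 blocks: {q0,q2} | {q4} | {q3}.

3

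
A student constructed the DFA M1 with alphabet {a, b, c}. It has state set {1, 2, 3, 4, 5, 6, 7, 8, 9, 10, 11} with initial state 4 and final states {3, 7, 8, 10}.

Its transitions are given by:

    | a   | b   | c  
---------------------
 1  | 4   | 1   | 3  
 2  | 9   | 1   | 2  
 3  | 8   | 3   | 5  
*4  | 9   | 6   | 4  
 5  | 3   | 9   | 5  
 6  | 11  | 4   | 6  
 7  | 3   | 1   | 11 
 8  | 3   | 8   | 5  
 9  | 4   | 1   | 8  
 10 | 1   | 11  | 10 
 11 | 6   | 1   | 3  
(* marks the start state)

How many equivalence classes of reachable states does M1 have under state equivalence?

4

Reachable states from the start: {1,3,4,5,6,8,9,11}. Unreachable: {2,7,10} — drop them.
Initial partition by acceptance: {3,8} | {1,4,5,6,9,11}.
On input a, block {1,4,5,6,9,11} splits into {1,4,6,9,11} and {5}.
Refine {1,4,6,9,11} on symbol c: members go to different blocks, giving {1,9,11} and {4,6}.
Stable partition: {3,8} | {1,9,11} | {5} | {4,6} — 4 equivalence classes.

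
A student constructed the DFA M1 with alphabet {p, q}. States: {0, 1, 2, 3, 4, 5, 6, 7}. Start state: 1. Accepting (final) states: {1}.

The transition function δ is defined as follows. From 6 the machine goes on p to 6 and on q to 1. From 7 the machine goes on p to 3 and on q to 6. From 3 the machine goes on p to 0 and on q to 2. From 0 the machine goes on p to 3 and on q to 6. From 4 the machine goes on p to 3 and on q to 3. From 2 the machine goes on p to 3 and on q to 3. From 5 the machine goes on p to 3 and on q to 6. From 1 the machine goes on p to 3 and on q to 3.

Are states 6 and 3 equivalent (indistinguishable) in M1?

No

Reachable states from the start: {0,1,2,3,6}. Unreachable: {4,5,7} — drop them.
P0 = {1} | {0,2,3,6}.
On input q, block {0,2,3,6} splits into {0,2,3} and {6}.
On input q, block {0,2,3} splits into {2,3} and {0}.
Refine {2,3} on symbol p: members go to different blocks, giving {2} and {3}.
The partition is now stable with 5 blocks: {1} | {2} | {6} | {0} | {3}.
6 and 3 end up in different blocks, so they are distinguishable. For instance, the string 'q' is accepted from only 6.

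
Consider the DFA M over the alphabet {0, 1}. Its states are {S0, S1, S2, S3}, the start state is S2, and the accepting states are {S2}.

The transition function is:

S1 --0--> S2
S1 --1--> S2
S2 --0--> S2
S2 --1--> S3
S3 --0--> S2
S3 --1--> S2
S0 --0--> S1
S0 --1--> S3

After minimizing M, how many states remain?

2

First remove the unreachable states {S0,S1}; 2 states remain.
Start with accepting vs non-accepting: {S2} | {S3}.
Stable partition: {S2} | {S3} — 2 equivalence classes.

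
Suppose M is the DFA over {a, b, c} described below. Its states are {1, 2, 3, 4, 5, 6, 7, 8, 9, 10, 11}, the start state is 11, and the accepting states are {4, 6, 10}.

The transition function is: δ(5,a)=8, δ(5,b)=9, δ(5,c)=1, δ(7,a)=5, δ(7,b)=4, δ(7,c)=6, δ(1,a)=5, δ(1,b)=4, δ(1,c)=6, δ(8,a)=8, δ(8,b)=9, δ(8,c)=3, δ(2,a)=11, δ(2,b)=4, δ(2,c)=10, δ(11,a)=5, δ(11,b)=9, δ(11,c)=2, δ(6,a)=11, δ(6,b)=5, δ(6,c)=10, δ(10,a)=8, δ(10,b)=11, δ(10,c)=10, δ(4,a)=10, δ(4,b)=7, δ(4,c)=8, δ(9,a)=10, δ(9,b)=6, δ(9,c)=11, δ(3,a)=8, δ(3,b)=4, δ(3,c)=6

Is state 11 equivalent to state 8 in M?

P0 = {4,6,10} | {1,2,3,5,7,8,9,11}.
Split {4,6,10} by δ(·,a) → {6,10} and {4}.
On input a, block {1,2,3,5,7,8,9,11} splits into {1,2,3,5,7,8,11} and {9}.
On input b, block {1,2,3,5,7,8,11} splits into {1,2,3,7} and {5,8,11}.
No further refinement is possible. Final partition (5 blocks): {6,10} | {1,2,3,7} | {4} | {9} | {5,8,11}.
11 and 8 lie in the same block of the stable partition, so they are equivalent — no string distinguishes them.

Yes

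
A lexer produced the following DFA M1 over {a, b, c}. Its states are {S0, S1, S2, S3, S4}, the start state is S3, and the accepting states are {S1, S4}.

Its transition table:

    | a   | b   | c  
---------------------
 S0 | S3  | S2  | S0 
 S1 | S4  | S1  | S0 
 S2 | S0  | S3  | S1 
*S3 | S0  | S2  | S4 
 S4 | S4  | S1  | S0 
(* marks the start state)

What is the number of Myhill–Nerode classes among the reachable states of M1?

Every state is reachable, so we keep all 5.
Initial partition by acceptance: {S1,S4} | {S0,S2,S3}.
Refine {S0,S2,S3} on symbol c: members go to different blocks, giving {S2,S3} and {S0}.
Stable partition: {S1,S4} | {S2,S3} | {S0} — 3 equivalence classes.

3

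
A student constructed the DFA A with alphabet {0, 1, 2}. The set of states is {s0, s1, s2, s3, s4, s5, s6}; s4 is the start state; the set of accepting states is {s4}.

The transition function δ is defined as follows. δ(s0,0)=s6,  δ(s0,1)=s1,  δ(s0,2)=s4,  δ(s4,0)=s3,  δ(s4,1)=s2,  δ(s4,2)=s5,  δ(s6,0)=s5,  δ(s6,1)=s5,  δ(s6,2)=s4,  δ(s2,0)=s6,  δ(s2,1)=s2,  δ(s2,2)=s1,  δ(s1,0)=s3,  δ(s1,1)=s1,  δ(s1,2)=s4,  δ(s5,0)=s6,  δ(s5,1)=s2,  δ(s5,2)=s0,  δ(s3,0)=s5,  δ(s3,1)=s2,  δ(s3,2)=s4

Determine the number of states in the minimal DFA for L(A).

Start with accepting vs non-accepting: {s4} | {s0,s1,s2,s3,s5,s6}.
On input 2, block {s0,s1,s2,s3,s5,s6} splits into {s0,s1,s3,s6} and {s2,s5}.
Split {s0,s1,s3,s6} by δ(·,0) → {s0,s1} and {s3,s6}.
No further refinement is possible. Final partition (4 blocks): {s4} | {s0,s1} | {s2,s5} | {s3,s6}.

4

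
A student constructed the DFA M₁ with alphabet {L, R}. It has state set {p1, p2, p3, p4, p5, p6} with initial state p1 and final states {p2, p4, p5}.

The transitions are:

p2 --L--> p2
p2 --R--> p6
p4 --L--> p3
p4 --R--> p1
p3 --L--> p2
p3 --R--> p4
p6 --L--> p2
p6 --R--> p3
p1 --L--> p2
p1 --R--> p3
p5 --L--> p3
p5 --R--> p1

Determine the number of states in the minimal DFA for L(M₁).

4

Reachable states from the start: {p1,p2,p3,p4,p6}. Unreachable: {p5} — drop them.
Start with accepting vs non-accepting: {p2,p4} | {p1,p3,p6}.
Split {p2,p4} by δ(·,L) → {p2} and {p4}.
Refine {p1,p3,p6} on symbol R: members go to different blocks, giving {p1,p6} and {p3}.
The partition is now stable with 4 blocks: {p2} | {p1,p6} | {p4} | {p3}.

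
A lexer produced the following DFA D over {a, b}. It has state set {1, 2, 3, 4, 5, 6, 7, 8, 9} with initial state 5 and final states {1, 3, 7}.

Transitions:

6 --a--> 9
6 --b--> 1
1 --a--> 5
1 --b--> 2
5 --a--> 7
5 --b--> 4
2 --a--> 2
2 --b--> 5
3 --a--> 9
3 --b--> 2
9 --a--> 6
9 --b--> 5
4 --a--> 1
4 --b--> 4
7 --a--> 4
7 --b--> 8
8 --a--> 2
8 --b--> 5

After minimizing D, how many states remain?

States {3,6,9} cannot be reached from the start state, so discard them.
P0 = {1,7} | {2,4,5,8}.
Split {2,4,5,8} by δ(·,a) → {2,8} and {4,5}.
No further refinement is possible. Final partition (3 blocks): {1,7} | {2,8} | {4,5}.

3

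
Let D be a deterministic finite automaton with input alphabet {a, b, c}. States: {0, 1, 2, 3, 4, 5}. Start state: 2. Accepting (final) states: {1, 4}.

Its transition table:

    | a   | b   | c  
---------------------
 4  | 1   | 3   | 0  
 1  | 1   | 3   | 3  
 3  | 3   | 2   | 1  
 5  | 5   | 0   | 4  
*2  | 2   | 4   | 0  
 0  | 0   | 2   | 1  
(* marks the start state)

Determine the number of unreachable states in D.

1

No path from 2 leads to 5; the other 5 states are all reachable.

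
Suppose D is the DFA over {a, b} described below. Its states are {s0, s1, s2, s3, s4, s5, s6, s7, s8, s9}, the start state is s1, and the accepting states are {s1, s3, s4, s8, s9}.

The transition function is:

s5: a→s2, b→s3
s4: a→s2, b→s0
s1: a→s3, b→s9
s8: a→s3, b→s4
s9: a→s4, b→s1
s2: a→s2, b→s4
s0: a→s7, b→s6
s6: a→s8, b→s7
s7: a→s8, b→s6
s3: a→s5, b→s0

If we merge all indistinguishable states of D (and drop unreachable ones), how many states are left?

All states are reachable from the start state.
Start with accepting vs non-accepting: {s1,s3,s4,s8,s9} | {s0,s2,s5,s6,s7}.
On input a, block {s1,s3,s4,s8,s9} splits into {s1,s8,s9} and {s3,s4}.
Refine {s1,s8,s9} on symbol b: members go to different blocks, giving {s1,s9} and {s8}.
Refine {s0,s2,s5,s6,s7} on symbol a: members go to different blocks, giving {s0,s2,s5} and {s6,s7}.
Refine {s0,s2,s5} on symbol a: members go to different blocks, giving {s2,s5} and {s0}.
The partition is now stable with 6 blocks: {s1,s9} | {s2,s5} | {s3,s4} | {s8} | {s6,s7} | {s0}.

6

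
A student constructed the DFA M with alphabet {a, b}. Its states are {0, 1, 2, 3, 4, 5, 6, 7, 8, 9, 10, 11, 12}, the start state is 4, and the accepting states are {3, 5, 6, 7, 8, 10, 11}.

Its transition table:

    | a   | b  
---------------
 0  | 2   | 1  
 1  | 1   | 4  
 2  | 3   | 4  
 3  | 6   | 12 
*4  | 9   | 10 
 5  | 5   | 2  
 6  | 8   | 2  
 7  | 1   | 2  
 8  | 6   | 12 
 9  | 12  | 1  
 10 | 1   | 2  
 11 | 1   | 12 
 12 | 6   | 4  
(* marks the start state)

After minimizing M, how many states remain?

States {0,5,7,11} cannot be reached from the start state, so discard them.
Initial partition by acceptance: {3,6,8,10} | {1,2,4,9,12}.
Refine {3,6,8,10} on symbol a: members go to different blocks, giving {3,6,8} and {10}.
On input a, block {1,2,4,9,12} splits into {1,4,9} and {2,12}.
On input a, block {1,4,9} splits into {1,4} and {9}.
Refine {1,4} on symbol a: members go to different blocks, giving {1} and {4}.
The partition is now stable with 6 blocks: {3,6,8} | {1} | {10} | {2,12} | {9} | {4}.

6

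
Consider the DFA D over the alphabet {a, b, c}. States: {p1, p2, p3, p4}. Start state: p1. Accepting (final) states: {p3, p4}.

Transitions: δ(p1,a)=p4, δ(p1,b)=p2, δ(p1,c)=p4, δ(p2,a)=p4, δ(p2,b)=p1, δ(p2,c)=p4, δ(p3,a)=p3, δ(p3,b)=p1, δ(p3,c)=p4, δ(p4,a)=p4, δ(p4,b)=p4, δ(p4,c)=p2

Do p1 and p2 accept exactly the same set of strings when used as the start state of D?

Reachable states from the start: {p1,p2,p4}. Unreachable: {p3} — drop them.
Start with accepting vs non-accepting: {p4} | {p1,p2}.
The partition is now stable with 2 blocks: {p4} | {p1,p2}.
p1 and p2 lie in the same block of the stable partition, so they are equivalent — no string distinguishes them.

Yes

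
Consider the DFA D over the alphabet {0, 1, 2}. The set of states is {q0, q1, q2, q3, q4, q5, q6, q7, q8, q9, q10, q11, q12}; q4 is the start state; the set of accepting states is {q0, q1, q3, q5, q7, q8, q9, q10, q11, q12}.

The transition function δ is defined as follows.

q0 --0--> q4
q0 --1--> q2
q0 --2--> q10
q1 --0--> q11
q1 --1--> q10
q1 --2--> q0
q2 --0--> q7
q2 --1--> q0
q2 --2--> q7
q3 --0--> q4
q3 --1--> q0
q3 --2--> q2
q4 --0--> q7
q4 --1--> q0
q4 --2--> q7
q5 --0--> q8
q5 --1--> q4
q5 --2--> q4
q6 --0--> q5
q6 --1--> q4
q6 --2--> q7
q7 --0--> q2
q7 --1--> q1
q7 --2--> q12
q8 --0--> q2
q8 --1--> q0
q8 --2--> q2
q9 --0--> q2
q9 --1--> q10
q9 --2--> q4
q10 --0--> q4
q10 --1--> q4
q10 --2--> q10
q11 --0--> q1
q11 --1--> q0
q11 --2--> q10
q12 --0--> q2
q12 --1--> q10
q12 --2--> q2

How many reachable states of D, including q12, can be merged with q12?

1

States {q3,q5,q6,q8,q9} cannot be reached from the start state, so discard them.
P0 = {q0,q1,q7,q10,q11,q12} | {q2,q4}.
Split {q0,q1,q7,q10,q11,q12} by δ(·,0) → {q0,q7,q10,q12} and {q1,q11}.
Split {q0,q7,q10,q12} by δ(·,1) → {q0,q10} and {q7} and {q12}.
No further refinement is possible. Final partition (5 blocks): {q0,q10} | {q2,q4} | {q1,q11} | {q7} | {q12}.
The equivalence class containing q12 is {q12}, of size 1.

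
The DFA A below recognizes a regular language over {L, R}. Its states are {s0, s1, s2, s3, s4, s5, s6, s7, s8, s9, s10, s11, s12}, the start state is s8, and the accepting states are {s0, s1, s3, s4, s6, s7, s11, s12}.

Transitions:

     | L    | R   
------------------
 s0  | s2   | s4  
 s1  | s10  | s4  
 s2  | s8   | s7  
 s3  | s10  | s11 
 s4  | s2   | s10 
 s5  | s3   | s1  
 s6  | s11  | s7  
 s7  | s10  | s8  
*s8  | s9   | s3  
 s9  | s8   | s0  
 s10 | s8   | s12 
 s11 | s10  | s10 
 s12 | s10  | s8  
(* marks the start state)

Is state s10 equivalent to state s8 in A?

States {s1,s5,s6} cannot be reached from the start state, so discard them.
Start with accepting vs non-accepting: {s0,s3,s4,s7,s11,s12} | {s2,s8,s9,s10}.
Split {s0,s3,s4,s7,s11,s12} by δ(·,R) → {s4,s7,s11,s12} and {s0,s3}.
Refine {s2,s8,s9,s10} on symbol R: members go to different blocks, giving {s2,s10} and {s8,s9}.
Refine {s4,s7,s11,s12} on symbol R: members go to different blocks, giving {s4,s11} and {s7,s12}.
No further refinement is possible. Final partition (5 blocks): {s4,s11} | {s2,s10} | {s0,s3} | {s8,s9} | {s7,s12}.
s10 and s8 end up in different blocks, so they are distinguishable. For instance, the string 'RR' is accepted from only s8.

No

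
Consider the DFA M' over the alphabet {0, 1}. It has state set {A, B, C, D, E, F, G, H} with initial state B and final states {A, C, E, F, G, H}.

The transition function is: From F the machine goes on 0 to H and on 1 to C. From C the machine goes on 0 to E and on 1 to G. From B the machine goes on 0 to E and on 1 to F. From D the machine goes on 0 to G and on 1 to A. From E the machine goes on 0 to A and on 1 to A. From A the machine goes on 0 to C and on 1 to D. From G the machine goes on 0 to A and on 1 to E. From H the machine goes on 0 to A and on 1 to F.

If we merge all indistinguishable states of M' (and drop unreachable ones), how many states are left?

All states are reachable from the start state.
P0 = {A,C,E,F,G,H} | {B,D}.
Refine {A,C,E,F,G,H} on symbol 1: members go to different blocks, giving {C,E,F,G,H} and {A}.
Split {C,E,F,G,H} by δ(·,0) → {E,G,H} and {C,F}.
Split {E,G,H} by δ(·,1) → {E} and {G} and {H}.
Split {B,D} by δ(·,0) → {B} and {D}.
Split {C,F} by δ(·,0) → {C} and {F}.
Stable partition: {E} | {B} | {A} | {C} | {G} | {H} | {D} | {F} — 8 equivalence classes.

8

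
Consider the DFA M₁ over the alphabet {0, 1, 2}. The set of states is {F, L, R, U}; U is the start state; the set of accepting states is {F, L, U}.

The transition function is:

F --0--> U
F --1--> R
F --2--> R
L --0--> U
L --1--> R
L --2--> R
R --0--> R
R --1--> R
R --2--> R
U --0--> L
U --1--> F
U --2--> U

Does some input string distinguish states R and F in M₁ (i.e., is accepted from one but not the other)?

All states are reachable from the start state.
Initial partition by acceptance: {F,L,U} | {R}.
On input 1, block {F,L,U} splits into {F,L} and {U}.
The partition is now stable with 3 blocks: {F,L} | {R} | {U}.
R and F end up in different blocks, so they are distinguishable. For instance, the string 'ε' is accepted from only F.

Yes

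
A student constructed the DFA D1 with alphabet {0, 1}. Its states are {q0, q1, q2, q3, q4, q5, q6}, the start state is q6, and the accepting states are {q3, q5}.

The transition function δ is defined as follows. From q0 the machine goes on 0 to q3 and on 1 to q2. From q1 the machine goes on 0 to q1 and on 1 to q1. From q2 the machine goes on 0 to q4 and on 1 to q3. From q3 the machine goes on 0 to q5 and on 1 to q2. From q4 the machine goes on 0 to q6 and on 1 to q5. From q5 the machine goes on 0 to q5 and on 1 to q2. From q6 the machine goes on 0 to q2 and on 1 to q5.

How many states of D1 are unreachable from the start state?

BFS from q6 reaches {q2, q3, q4, q5, q6}; the 2 state(s) q0, q1 are never visited.

2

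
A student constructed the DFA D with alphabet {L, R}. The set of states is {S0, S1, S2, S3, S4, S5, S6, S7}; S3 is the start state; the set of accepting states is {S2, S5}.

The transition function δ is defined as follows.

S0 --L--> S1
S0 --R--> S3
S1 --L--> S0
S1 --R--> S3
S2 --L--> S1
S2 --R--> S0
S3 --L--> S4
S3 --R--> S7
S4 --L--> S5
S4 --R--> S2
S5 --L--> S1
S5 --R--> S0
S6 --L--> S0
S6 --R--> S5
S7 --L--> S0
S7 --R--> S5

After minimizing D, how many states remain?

5

First remove the unreachable states {S6}; 7 states remain.
Start with accepting vs non-accepting: {S2,S5} | {S0,S1,S3,S4,S7}.
Split {S0,S1,S3,S4,S7} by δ(·,L) → {S0,S1,S3,S7} and {S4}.
Split {S0,S1,S3,S7} by δ(·,L) → {S0,S1,S7} and {S3}.
On input R, block {S0,S1,S7} splits into {S0,S1} and {S7}.
No further refinement is possible. Final partition (5 blocks): {S2,S5} | {S0,S1} | {S4} | {S3} | {S7}.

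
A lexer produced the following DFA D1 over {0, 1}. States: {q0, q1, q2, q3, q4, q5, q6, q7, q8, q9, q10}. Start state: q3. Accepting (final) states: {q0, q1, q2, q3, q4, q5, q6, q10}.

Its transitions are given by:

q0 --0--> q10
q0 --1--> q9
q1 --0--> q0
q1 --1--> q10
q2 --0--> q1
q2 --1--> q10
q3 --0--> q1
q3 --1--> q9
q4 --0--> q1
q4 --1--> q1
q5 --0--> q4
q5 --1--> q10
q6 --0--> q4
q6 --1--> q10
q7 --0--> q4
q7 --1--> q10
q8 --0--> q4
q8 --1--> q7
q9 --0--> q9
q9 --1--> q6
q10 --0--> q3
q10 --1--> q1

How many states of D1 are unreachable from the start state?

4

No path from q3 leads to q2, q5, q7, q8; the other 7 states are all reachable.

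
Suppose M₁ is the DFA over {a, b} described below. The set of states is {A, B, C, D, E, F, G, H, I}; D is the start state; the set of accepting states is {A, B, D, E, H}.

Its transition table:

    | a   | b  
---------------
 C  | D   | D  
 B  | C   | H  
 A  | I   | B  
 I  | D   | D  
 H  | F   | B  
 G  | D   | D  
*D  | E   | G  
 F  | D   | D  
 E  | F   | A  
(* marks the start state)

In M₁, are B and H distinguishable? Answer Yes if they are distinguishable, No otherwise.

No

Every state is reachable, so we keep all 9.
P0 = {A,B,D,E,H} | {C,F,G,I}.
On input a, block {A,B,D,E,H} splits into {A,B,E,H} and {D}.
Stable partition: {A,B,E,H} | {C,F,G,I} | {D} — 3 equivalence classes.
B and H lie in the same block of the stable partition, so they are equivalent — no string distinguishes them.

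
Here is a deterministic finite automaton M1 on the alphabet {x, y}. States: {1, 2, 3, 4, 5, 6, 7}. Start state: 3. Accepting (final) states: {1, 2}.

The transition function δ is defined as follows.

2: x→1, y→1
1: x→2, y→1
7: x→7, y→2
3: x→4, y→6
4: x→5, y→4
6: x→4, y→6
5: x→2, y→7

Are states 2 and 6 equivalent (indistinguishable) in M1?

No

All states are reachable from the start state.
Initial partition by acceptance: {1,2} | {3,4,5,6,7}.
On input x, block {3,4,5,6,7} splits into {3,4,6,7} and {5}.
Split {3,4,6,7} by δ(·,x) → {3,6,7} and {4}.
On input x, block {3,6,7} splits into {3,6} and {7}.
No further refinement is possible. Final partition (5 blocks): {1,2} | {3,6} | {5} | {4} | {7}.
2 and 6 end up in different blocks, so they are distinguishable. For instance, the string 'ε' is accepted from only 2.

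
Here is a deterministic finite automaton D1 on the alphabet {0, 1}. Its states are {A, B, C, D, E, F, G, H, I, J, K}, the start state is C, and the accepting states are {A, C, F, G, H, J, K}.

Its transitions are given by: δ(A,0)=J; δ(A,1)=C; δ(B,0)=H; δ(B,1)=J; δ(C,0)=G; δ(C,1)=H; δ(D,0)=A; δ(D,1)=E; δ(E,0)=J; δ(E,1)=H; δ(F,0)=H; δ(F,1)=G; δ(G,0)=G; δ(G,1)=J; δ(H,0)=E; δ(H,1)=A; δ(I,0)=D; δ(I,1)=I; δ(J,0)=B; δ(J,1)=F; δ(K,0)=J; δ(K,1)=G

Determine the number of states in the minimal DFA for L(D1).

First remove the unreachable states {D,I,K}; 8 states remain.
Initial partition by acceptance: {A,C,F,G,H,J} | {B,E}.
On input 0, block {A,C,F,G,H,J} splits into {A,C,F,G} and {H,J}.
Split {A,C,F,G} by δ(·,0) → {A,F} and {C,G}.
The partition is now stable with 4 blocks: {A,F} | {B,E} | {H,J} | {C,G}.

4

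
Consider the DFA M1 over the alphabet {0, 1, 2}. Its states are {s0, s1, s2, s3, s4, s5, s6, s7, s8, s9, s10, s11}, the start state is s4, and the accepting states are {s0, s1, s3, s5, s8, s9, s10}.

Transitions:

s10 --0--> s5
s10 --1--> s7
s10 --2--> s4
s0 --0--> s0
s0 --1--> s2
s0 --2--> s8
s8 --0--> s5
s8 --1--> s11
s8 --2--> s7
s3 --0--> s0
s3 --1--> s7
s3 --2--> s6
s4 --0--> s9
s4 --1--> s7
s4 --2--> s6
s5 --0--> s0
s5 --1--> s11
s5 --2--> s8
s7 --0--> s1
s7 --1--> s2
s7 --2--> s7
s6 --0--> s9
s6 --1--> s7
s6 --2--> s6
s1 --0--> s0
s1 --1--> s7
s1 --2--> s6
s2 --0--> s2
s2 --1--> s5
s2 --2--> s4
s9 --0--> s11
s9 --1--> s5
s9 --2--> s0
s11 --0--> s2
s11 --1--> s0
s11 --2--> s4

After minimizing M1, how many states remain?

7

States {s3,s10} cannot be reached from the start state, so discard them.
P0 = {s0,s1,s5,s8,s9} | {s2,s4,s6,s7,s11}.
Refine {s0,s1,s5,s8,s9} on symbol 0: members go to different blocks, giving {s0,s1,s5,s8} and {s9}.
Refine {s0,s1,s5,s8} on symbol 2: members go to different blocks, giving {s0,s5} and {s1,s8}.
Refine {s2,s4,s6,s7,s11} on symbol 0: members go to different blocks, giving {s2,s11} and {s4,s6} and {s7}.
On input 1, block {s1,s8} splits into {s1} and {s8}.
No further refinement is possible. Final partition (7 blocks): {s0,s5} | {s2,s11} | {s9} | {s1} | {s4,s6} | {s7} | {s8}.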